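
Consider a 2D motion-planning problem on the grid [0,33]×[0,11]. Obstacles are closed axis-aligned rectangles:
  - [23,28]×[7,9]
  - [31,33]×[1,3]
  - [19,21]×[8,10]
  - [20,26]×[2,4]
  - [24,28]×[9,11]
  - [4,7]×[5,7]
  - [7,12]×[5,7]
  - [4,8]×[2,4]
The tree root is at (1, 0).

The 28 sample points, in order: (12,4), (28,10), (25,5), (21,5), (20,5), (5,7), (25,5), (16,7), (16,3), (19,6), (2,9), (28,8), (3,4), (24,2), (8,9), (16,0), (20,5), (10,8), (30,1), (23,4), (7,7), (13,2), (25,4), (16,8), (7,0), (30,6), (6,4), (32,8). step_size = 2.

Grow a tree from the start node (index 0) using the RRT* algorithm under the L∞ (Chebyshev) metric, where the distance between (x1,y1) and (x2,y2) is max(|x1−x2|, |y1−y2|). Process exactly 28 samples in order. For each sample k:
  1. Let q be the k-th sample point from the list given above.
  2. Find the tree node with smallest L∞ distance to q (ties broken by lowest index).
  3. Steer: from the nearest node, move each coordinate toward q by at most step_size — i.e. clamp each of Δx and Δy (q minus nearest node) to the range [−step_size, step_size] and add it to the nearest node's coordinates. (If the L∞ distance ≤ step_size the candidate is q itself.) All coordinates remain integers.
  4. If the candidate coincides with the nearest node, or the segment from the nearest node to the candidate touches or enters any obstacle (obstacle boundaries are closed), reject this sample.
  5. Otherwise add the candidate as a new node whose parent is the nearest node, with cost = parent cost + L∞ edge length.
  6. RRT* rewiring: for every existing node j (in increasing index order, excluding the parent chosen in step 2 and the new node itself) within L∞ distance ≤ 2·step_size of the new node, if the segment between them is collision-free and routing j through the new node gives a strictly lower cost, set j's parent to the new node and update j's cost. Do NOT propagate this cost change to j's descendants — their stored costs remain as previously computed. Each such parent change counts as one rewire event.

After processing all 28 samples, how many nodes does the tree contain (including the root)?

Node count: 9

1. q=(12,4) nearest=0 d=11 new=(3,2) → add node 1 parent=0 cost=2
2. q=(28,10) nearest=1 d=25 new=(5,4) → blocked by [4,8]×[2,4], reject
3. q=(25,5) nearest=1 d=22 new=(5,4) → blocked by [4,8]×[2,4], reject
4. q=(21,5) nearest=1 d=18 new=(5,4) → blocked by [4,8]×[2,4], reject
5. q=(20,5) nearest=1 d=17 new=(5,4) → blocked by [4,8]×[2,4], reject
6. q=(5,7) nearest=1 d=5 new=(5,4) → blocked by [4,8]×[2,4], reject
7. q=(25,5) nearest=1 d=22 new=(5,4) → blocked by [4,8]×[2,4], reject
8. q=(16,7) nearest=1 d=13 new=(5,4) → blocked by [4,8]×[2,4], reject
9. q=(16,3) nearest=1 d=13 new=(5,3) → blocked by [4,8]×[2,4], reject
10. q=(19,6) nearest=1 d=16 new=(5,4) → blocked by [4,8]×[2,4], reject
11. q=(2,9) nearest=1 d=7 new=(2,4) → add node 2 parent=1 cost=4
12. q=(28,8) nearest=1 d=25 new=(5,4) → blocked by [4,8]×[2,4], reject
13. q=(3,4) nearest=2 d=1 new=(3,4) → add node 3 parent=2 cost=5
14. q=(24,2) nearest=1 d=21 new=(5,2) → blocked by [4,8]×[2,4], reject
15. q=(8,9) nearest=3 d=5 new=(5,6) → blocked by [4,7]×[5,7], reject
16. q=(16,0) nearest=1 d=13 new=(5,0) → add node 4 parent=1 cost=4
17. q=(20,5) nearest=4 d=15 new=(7,2) → blocked by [4,8]×[2,4], reject
18. q=(10,8) nearest=1 d=7 new=(5,4) → blocked by [4,8]×[2,4], reject
19. q=(30,1) nearest=4 d=25 new=(7,1) → add node 5 parent=4 cost=6
20. q=(23,4) nearest=5 d=16 new=(9,3) → blocked by [4,8]×[2,4], reject
21. q=(7,7) nearest=3 d=4 new=(5,6) → blocked by [4,7]×[5,7], reject
22. q=(13,2) nearest=5 d=6 new=(9,2) → add node 6 parent=5 cost=8
23. q=(25,4) nearest=6 d=16 new=(11,4) → add node 7 parent=6 cost=10
24. q=(16,8) nearest=7 d=5 new=(13,6) → blocked by [7,12]×[5,7], reject
25. q=(7,0) nearest=5 d=1 new=(7,0) → add node 8 parent=5 cost=7
26. q=(30,6) nearest=7 d=19 new=(13,6) → blocked by [7,12]×[5,7], reject
27. q=(6,4) nearest=1 d=3 new=(5,4) → blocked by [4,8]×[2,4], reject
28. q=(32,8) nearest=7 d=21 new=(13,6) → blocked by [7,12]×[5,7], reject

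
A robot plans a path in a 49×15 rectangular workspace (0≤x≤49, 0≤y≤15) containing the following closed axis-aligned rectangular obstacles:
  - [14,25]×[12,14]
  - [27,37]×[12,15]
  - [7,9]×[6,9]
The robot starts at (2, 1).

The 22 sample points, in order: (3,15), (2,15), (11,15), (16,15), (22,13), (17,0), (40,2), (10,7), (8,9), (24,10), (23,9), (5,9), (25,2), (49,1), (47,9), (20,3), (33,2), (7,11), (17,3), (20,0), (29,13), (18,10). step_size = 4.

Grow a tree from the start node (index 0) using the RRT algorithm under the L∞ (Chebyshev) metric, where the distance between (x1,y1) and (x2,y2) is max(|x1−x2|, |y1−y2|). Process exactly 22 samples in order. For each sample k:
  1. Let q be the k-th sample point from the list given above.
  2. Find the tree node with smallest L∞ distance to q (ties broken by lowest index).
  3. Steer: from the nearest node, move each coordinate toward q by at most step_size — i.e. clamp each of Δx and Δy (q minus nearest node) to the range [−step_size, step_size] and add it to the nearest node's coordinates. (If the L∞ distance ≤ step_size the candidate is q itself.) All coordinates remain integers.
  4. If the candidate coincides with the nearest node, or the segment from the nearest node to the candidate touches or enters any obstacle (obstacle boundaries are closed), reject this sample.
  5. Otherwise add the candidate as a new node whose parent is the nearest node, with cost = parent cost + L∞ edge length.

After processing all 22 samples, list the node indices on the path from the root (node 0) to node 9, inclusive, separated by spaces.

Path: 0 1 2 3 4 6 8 9

1. q=(3,15) nearest=0 d=14 new=(3,5) → add node 1 parent=0 cost=4
2. q=(2,15) nearest=1 d=10 new=(2,9) → add node 2 parent=1 cost=8
3. q=(11,15) nearest=2 d=9 new=(6,13) → add node 3 parent=2 cost=12
4. q=(16,15) nearest=3 d=10 new=(10,15) → add node 4 parent=3 cost=16
5. q=(22,13) nearest=4 d=12 new=(14,13) → blocked by [14,25]×[12,14], reject
6. q=(17,0) nearest=3 d=13 new=(10,9) → add node 5 parent=3 cost=16
7. q=(40,2) nearest=4 d=30 new=(14,11) → add node 6 parent=4 cost=20
8. q=(10,7) nearest=5 d=2 new=(10,7) → add node 7 parent=5 cost=18
9. q=(8,9) nearest=5 d=2 new=(8,9) → blocked by [7,9]×[6,9], reject
10. q=(24,10) nearest=6 d=10 new=(18,10) → add node 8 parent=6 cost=24
11. q=(23,9) nearest=8 d=5 new=(22,9) → add node 9 parent=8 cost=28
12. q=(5,9) nearest=2 d=3 new=(5,9) → add node 10 parent=2 cost=11
13. q=(25,2) nearest=9 d=7 new=(25,5) → add node 11 parent=9 cost=32
14. q=(49,1) nearest=11 d=24 new=(29,1) → add node 12 parent=11 cost=36
15. q=(47,9) nearest=12 d=18 new=(33,5) → add node 13 parent=12 cost=40
16. q=(20,3) nearest=11 d=5 new=(21,3) → add node 14 parent=11 cost=36
17. q=(33,2) nearest=13 d=3 new=(33,2) → add node 15 parent=13 cost=43
18. q=(7,11) nearest=3 d=2 new=(7,11) → add node 16 parent=3 cost=14
19. q=(17,3) nearest=14 d=4 new=(17,3) → add node 17 parent=14 cost=40
20. q=(20,0) nearest=14 d=3 new=(20,0) → add node 18 parent=14 cost=39
21. q=(29,13) nearest=9 d=7 new=(26,13) → blocked by [14,25]×[12,14], reject
22. q=(18,10) nearest=8 d=0 → coincident, reject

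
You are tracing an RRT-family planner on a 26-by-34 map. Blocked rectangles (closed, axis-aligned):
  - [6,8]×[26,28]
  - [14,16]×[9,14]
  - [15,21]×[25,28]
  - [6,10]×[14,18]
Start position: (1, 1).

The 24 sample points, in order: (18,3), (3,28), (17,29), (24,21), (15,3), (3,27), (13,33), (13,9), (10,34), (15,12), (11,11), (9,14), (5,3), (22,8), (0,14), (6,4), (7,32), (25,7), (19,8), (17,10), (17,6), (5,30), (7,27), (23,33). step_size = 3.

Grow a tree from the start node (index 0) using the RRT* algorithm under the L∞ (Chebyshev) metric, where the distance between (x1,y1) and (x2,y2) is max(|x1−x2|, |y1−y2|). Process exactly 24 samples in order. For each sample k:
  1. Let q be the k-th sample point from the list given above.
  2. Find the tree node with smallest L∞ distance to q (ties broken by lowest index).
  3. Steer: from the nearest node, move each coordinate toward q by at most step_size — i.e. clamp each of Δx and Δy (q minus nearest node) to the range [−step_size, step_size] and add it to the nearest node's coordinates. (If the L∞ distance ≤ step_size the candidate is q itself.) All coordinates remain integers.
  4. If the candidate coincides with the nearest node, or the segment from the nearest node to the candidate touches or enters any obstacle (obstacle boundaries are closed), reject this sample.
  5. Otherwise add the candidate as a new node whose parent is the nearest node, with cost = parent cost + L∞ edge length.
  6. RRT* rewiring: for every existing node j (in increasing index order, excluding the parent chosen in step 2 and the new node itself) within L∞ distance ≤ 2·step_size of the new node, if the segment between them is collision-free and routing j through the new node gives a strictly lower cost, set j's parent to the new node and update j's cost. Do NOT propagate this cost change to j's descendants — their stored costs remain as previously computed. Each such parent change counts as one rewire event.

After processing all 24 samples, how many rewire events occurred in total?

1. q=(18,3) nearest=0 d=17 new=(4,3) → add node 1 parent=0 cost=3
2. q=(3,28) nearest=1 d=25 new=(3,6) → add node 2 parent=1 cost=6
3. q=(17,29) nearest=2 d=23 new=(6,9) → add node 3 parent=2 cost=9
4. q=(24,21) nearest=3 d=18 new=(9,12) → add node 4 parent=3 cost=12
5. q=(15,3) nearest=3 d=9 new=(9,6) → add node 5 parent=3 cost=12
6. q=(3,27) nearest=4 d=15 new=(6,15) → blocked by [6,10]×[14,18], reject
7. q=(13,33) nearest=4 d=21 new=(12,15) → add node 6 parent=4 cost=15
8. q=(13,9) nearest=4 d=4 new=(12,9) → add node 7 parent=4 cost=15
9. q=(10,34) nearest=6 d=19 new=(10,18) → blocked by [6,10]×[14,18], reject
10. q=(15,12) nearest=6 d=3 new=(15,12) → blocked by [14,16]×[9,14], reject
11. q=(11,11) nearest=4 d=2 new=(11,11) → add node 8 parent=4 cost=14
12. q=(9,14) nearest=4 d=2 new=(9,14) → blocked by [6,10]×[14,18], reject
13. q=(5,3) nearest=1 d=1 new=(5,3) → add node 9 parent=1 cost=4; rewire 5→9 (8<12)
14. q=(22,8) nearest=6 d=10 new=(15,12) → blocked by [14,16]×[9,14], reject
15. q=(0,14) nearest=3 d=6 new=(3,12) → add node 10 parent=3 cost=12
16. q=(6,4) nearest=9 d=1 new=(6,4) → add node 11 parent=9 cost=5; rewire 7→11 (11<15)
17. q=(7,32) nearest=6 d=17 new=(9,18) → blocked by [6,10]×[14,18], reject
18. q=(25,7) nearest=6 d=13 new=(15,12) → blocked by [14,16]×[9,14], reject
19. q=(19,8) nearest=6 d=7 new=(15,12) → blocked by [14,16]×[9,14], reject
20. q=(17,10) nearest=6 d=5 new=(15,12) → blocked by [14,16]×[9,14], reject
21. q=(17,6) nearest=7 d=5 new=(15,6) → add node 12 parent=7 cost=14
22. q=(5,30) nearest=6 d=15 new=(9,18) → blocked by [6,10]×[14,18], reject
23. q=(7,27) nearest=6 d=12 new=(9,18) → blocked by [6,10]×[14,18], reject
24. q=(23,33) nearest=6 d=18 new=(15,18) → add node 13 parent=6 cost=18

Rewire events: 2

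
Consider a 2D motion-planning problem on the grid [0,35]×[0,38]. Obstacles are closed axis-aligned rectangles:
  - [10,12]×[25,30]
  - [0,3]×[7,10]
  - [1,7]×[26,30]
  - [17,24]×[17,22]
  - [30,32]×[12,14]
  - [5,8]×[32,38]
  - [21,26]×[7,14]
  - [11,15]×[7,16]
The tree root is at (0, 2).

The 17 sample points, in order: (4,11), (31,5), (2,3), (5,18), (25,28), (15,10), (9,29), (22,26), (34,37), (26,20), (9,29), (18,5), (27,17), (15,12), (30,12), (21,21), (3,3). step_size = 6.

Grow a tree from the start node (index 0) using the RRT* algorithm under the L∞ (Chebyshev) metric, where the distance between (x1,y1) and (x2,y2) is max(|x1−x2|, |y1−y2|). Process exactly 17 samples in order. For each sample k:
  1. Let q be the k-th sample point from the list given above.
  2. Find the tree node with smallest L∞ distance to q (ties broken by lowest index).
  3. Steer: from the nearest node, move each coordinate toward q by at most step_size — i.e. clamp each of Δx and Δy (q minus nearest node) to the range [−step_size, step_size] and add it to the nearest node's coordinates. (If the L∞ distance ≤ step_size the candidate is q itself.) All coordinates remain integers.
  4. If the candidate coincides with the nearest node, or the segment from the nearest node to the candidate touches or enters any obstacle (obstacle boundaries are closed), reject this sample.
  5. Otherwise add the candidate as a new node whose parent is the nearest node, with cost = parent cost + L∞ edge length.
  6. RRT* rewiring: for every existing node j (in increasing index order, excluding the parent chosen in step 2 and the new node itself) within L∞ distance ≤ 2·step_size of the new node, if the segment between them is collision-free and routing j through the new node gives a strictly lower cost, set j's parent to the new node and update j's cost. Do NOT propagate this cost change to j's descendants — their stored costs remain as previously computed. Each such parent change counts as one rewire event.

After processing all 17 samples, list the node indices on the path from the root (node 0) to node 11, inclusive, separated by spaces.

Path: 0 3 11

1. q=(4,11) nearest=0 d=9 new=(4,8) → add node 1 parent=0 cost=6
2. q=(31,5) nearest=1 d=27 new=(10,5) → add node 2 parent=1 cost=12
3. q=(2,3) nearest=0 d=2 new=(2,3) → add node 3 parent=0 cost=2; rewire 2→3 (10<12)
4. q=(5,18) nearest=1 d=10 new=(5,14) → add node 4 parent=1 cost=12
5. q=(25,28) nearest=4 d=20 new=(11,20) → add node 5 parent=4 cost=18
6. q=(15,10) nearest=2 d=5 new=(15,10) → blocked by [11,15]×[7,16], reject
7. q=(9,29) nearest=5 d=9 new=(9,26) → add node 6 parent=5 cost=24
8. q=(22,26) nearest=5 d=11 new=(17,26) → add node 7 parent=5 cost=24
9. q=(34,37) nearest=7 d=17 new=(23,32) → add node 8 parent=7 cost=30
10. q=(26,20) nearest=7 d=9 new=(23,20) → blocked by [17,24]×[17,22], reject
11. q=(9,29) nearest=6 d=3 new=(9,29) → add node 9 parent=6 cost=27
12. q=(18,5) nearest=2 d=8 new=(16,5) → add node 10 parent=2 cost=16
13. q=(27,17) nearest=7 d=10 new=(23,20) → blocked by [17,24]×[17,22], reject
14. q=(15,12) nearest=2 d=7 new=(15,11) → blocked by [11,15]×[7,16], reject
15. q=(30,12) nearest=7 d=14 new=(23,20) → blocked by [17,24]×[17,22], reject
16. q=(21,21) nearest=7 d=5 new=(21,21) → blocked by [17,24]×[17,22], reject
17. q=(3,3) nearest=3 d=1 new=(3,3) → add node 11 parent=3 cost=3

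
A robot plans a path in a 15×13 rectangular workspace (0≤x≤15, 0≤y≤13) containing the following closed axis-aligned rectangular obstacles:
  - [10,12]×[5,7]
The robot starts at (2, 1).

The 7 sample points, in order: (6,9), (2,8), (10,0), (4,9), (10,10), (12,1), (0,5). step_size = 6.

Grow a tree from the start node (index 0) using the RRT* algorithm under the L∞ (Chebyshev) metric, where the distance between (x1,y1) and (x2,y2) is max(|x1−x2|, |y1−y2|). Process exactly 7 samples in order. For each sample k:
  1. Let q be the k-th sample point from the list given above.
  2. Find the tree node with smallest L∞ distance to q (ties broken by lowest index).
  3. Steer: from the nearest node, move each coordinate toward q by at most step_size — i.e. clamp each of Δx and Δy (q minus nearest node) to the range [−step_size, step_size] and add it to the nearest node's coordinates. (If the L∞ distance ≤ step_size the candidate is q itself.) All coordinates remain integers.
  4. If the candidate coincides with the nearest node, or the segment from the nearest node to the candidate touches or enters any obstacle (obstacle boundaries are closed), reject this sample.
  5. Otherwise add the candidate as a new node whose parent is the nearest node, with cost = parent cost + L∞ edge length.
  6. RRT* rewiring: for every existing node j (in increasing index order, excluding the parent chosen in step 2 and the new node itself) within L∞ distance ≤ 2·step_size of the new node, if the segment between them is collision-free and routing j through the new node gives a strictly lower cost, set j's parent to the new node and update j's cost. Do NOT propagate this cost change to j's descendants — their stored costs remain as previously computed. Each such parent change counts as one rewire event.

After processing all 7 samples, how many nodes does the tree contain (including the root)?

1. q=(6,9) nearest=0 d=8 new=(6,7) → add node 1 parent=0 cost=6
2. q=(2,8) nearest=1 d=4 new=(2,8) → add node 2 parent=1 cost=10
3. q=(10,0) nearest=1 d=7 new=(10,1) → add node 3 parent=1 cost=12
4. q=(4,9) nearest=1 d=2 new=(4,9) → add node 4 parent=1 cost=8
5. q=(10,10) nearest=1 d=4 new=(10,10) → add node 5 parent=1 cost=10
6. q=(12,1) nearest=3 d=2 new=(12,1) → add node 6 parent=3 cost=14
7. q=(0,5) nearest=2 d=3 new=(0,5) → add node 7 parent=2 cost=13

Node count: 8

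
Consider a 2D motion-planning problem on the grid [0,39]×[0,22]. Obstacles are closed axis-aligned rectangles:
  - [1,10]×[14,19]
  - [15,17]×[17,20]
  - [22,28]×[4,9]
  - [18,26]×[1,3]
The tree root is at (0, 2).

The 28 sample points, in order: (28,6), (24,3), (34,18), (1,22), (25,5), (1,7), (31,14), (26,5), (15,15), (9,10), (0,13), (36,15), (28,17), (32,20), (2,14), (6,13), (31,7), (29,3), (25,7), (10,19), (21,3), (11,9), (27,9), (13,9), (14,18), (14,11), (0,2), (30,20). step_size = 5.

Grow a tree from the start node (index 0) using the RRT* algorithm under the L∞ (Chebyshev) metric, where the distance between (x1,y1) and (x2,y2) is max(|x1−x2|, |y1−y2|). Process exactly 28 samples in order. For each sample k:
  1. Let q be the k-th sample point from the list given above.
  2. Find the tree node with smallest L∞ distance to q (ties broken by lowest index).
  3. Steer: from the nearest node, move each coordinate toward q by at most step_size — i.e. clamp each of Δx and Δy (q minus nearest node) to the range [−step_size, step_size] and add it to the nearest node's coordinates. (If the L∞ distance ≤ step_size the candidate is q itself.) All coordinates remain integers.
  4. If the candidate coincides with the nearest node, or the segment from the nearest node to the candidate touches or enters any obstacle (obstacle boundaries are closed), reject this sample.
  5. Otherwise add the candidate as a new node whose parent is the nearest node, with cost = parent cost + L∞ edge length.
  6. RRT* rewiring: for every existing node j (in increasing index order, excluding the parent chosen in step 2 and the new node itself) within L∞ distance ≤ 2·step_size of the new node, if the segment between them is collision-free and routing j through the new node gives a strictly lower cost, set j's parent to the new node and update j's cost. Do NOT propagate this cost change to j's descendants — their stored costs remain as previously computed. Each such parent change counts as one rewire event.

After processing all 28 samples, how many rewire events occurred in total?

1. q=(28,6) nearest=0 d=28 new=(5,6) → add node 1 parent=0 cost=5
2. q=(24,3) nearest=1 d=19 new=(10,3) → add node 2 parent=1 cost=10
3. q=(34,18) nearest=2 d=24 new=(15,8) → add node 3 parent=2 cost=15
4. q=(1,22) nearest=3 d=14 new=(10,13) → add node 4 parent=3 cost=20
5. q=(25,5) nearest=3 d=10 new=(20,5) → add node 5 parent=3 cost=20
6. q=(1,7) nearest=1 d=4 new=(1,7) → add node 6 parent=1 cost=9; rewire 4→6 (18<20)
7. q=(31,14) nearest=5 d=11 new=(25,10) → blocked by [22,28]×[4,9], reject
8. q=(26,5) nearest=5 d=6 new=(25,5) → blocked by [22,28]×[4,9], reject
9. q=(15,15) nearest=4 d=5 new=(15,15) → add node 7 parent=4 cost=23
10. q=(9,10) nearest=4 d=3 new=(9,10) → add node 8 parent=4 cost=21
11. q=(0,13) nearest=6 d=6 new=(0,12) → add node 9 parent=6 cost=14
12. q=(36,15) nearest=5 d=16 new=(25,10) → blocked by [22,28]×[4,9], reject
13. q=(28,17) nearest=5 d=12 new=(25,10) → blocked by [22,28]×[4,9], reject
14. q=(32,20) nearest=5 d=15 new=(25,10) → blocked by [22,28]×[4,9], reject
15. q=(2,14) nearest=9 d=2 new=(2,14) → blocked by [1,10]×[14,19], reject
16. q=(6,13) nearest=8 d=3 new=(6,13) → add node 10 parent=8 cost=24
17. q=(31,7) nearest=5 d=11 new=(25,7) → blocked by [22,28]×[4,9], reject
18. q=(29,3) nearest=5 d=9 new=(25,3) → blocked by [22,28]×[4,9], reject
19. q=(25,7) nearest=5 d=5 new=(25,7) → blocked by [22,28]×[4,9], reject
20. q=(10,19) nearest=7 d=5 new=(10,19) → blocked by [1,10]×[14,19], reject
21. q=(21,3) nearest=5 d=2 new=(21,3) → blocked by [18,26]×[1,3], reject
22. q=(11,9) nearest=8 d=2 new=(11,9) → add node 11 parent=8 cost=23
23. q=(27,9) nearest=5 d=7 new=(25,9) → blocked by [22,28]×[4,9], reject
24. q=(13,9) nearest=3 d=2 new=(13,9) → add node 12 parent=3 cost=17; rewire 11→12 (19<23)
25. q=(14,18) nearest=7 d=3 new=(14,18) → add node 13 parent=7 cost=26
26. q=(14,11) nearest=12 d=2 new=(14,11) → add node 14 parent=12 cost=19
27. q=(0,2) nearest=0 d=0 → coincident, reject
28. q=(30,20) nearest=3 d=15 new=(20,13) → add node 15 parent=3 cost=20

Rewire events: 2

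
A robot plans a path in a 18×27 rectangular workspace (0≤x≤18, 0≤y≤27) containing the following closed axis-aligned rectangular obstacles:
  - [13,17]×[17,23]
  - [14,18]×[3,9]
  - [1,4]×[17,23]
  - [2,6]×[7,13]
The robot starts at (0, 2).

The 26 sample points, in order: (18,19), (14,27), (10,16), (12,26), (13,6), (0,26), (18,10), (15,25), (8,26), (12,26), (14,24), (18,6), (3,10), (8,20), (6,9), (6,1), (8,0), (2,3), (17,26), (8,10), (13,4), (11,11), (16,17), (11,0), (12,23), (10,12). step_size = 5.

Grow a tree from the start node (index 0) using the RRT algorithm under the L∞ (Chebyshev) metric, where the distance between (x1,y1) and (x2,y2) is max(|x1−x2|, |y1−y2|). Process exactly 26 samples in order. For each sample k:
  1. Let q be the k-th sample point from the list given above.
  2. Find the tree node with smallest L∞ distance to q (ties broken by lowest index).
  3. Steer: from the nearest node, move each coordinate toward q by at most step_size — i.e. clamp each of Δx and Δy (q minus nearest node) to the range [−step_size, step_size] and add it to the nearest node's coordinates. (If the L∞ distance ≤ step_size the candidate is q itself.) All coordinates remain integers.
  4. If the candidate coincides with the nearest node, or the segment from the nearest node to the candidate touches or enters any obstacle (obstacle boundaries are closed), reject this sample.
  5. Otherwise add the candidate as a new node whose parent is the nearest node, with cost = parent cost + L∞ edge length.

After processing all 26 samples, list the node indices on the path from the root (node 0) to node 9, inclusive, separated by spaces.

Path: 0 1 2 9

1. q=(18,19) nearest=0 d=18 new=(5,7) → blocked by [2,6]×[7,13], reject
2. q=(14,27) nearest=0 d=25 new=(5,7) → blocked by [2,6]×[7,13], reject
3. q=(10,16) nearest=0 d=14 new=(5,7) → blocked by [2,6]×[7,13], reject
4. q=(12,26) nearest=0 d=24 new=(5,7) → blocked by [2,6]×[7,13], reject
5. q=(13,6) nearest=0 d=13 new=(5,6) → add node 1 parent=0 cost=5
6. q=(0,26) nearest=1 d=20 new=(0,11) → blocked by [2,6]×[7,13], reject
7. q=(18,10) nearest=1 d=13 new=(10,10) → add node 2 parent=1 cost=10
8. q=(15,25) nearest=2 d=15 new=(15,15) → add node 3 parent=2 cost=15
9. q=(8,26) nearest=3 d=11 new=(10,20) → blocked by [13,17]×[17,23], reject
10. q=(12,26) nearest=3 d=11 new=(12,20) → blocked by [13,17]×[17,23], reject
11. q=(14,24) nearest=3 d=9 new=(14,20) → blocked by [13,17]×[17,23], reject
12. q=(18,6) nearest=2 d=8 new=(15,6) → blocked by [14,18]×[3,9], reject
13. q=(3,10) nearest=1 d=4 new=(3,10) → blocked by [2,6]×[7,13], reject
14. q=(8,20) nearest=3 d=7 new=(10,20) → blocked by [13,17]×[17,23], reject
15. q=(6,9) nearest=1 d=3 new=(6,9) → blocked by [2,6]×[7,13], reject
16. q=(6,1) nearest=1 d=5 new=(6,1) → add node 4 parent=1 cost=10
17. q=(8,0) nearest=4 d=2 new=(8,0) → add node 5 parent=4 cost=12
18. q=(2,3) nearest=0 d=2 new=(2,3) → add node 6 parent=0 cost=2
19. q=(17,26) nearest=3 d=11 new=(17,20) → blocked by [13,17]×[17,23], reject
20. q=(8,10) nearest=2 d=2 new=(8,10) → add node 7 parent=2 cost=12
21. q=(13,4) nearest=5 d=5 new=(13,4) → add node 8 parent=5 cost=17
22. q=(11,11) nearest=2 d=1 new=(11,11) → add node 9 parent=2 cost=11
23. q=(16,17) nearest=3 d=2 new=(16,17) → blocked by [13,17]×[17,23], reject
24. q=(11,0) nearest=5 d=3 new=(11,0) → add node 10 parent=5 cost=15
25. q=(12,23) nearest=3 d=8 new=(12,20) → blocked by [13,17]×[17,23], reject
26. q=(10,12) nearest=9 d=1 new=(10,12) → add node 11 parent=9 cost=12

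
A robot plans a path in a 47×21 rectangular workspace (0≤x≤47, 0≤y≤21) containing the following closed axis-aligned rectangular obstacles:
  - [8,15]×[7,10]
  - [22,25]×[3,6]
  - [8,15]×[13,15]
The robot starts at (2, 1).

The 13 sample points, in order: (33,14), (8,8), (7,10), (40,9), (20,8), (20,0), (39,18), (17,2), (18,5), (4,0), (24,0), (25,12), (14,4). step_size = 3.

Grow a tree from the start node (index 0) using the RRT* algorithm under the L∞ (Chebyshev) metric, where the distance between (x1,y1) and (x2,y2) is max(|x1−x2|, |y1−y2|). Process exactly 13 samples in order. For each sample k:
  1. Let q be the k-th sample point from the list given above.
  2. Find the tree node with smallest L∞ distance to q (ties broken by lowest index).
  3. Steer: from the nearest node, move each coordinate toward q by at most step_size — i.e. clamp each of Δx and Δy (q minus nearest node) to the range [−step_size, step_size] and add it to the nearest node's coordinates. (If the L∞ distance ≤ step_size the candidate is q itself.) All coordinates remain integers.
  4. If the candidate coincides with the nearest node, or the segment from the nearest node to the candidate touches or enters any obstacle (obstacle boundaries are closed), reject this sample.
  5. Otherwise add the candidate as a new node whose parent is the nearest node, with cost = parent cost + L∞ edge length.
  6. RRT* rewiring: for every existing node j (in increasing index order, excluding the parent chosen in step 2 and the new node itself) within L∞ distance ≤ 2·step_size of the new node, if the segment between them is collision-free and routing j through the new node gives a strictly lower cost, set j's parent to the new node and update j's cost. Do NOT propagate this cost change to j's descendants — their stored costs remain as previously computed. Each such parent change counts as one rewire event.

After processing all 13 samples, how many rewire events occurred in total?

1. q=(33,14) nearest=0 d=31 new=(5,4) → add node 1 parent=0 cost=3
2. q=(8,8) nearest=1 d=4 new=(8,7) → blocked by [8,15]×[7,10], reject
3. q=(7,10) nearest=1 d=6 new=(7,7) → add node 2 parent=1 cost=6
4. q=(40,9) nearest=2 d=33 new=(10,9) → blocked by [8,15]×[7,10], reject
5. q=(20,8) nearest=2 d=13 new=(10,8) → blocked by [8,15]×[7,10], reject
6. q=(20,0) nearest=2 d=13 new=(10,4) → add node 3 parent=2 cost=9
7. q=(39,18) nearest=3 d=29 new=(13,7) → blocked by [8,15]×[7,10], reject
8. q=(17,2) nearest=3 d=7 new=(13,2) → add node 4 parent=3 cost=12
9. q=(18,5) nearest=4 d=5 new=(16,5) → add node 5 parent=4 cost=15
10. q=(4,0) nearest=0 d=2 new=(4,0) → add node 6 parent=0 cost=2; rewire 3→6 (8<9)
11. q=(24,0) nearest=5 d=8 new=(19,2) → add node 7 parent=5 cost=18
12. q=(25,12) nearest=5 d=9 new=(19,8) → add node 8 parent=5 cost=18
13. q=(14,4) nearest=4 d=2 new=(14,4) → add node 9 parent=4 cost=14

Rewire events: 1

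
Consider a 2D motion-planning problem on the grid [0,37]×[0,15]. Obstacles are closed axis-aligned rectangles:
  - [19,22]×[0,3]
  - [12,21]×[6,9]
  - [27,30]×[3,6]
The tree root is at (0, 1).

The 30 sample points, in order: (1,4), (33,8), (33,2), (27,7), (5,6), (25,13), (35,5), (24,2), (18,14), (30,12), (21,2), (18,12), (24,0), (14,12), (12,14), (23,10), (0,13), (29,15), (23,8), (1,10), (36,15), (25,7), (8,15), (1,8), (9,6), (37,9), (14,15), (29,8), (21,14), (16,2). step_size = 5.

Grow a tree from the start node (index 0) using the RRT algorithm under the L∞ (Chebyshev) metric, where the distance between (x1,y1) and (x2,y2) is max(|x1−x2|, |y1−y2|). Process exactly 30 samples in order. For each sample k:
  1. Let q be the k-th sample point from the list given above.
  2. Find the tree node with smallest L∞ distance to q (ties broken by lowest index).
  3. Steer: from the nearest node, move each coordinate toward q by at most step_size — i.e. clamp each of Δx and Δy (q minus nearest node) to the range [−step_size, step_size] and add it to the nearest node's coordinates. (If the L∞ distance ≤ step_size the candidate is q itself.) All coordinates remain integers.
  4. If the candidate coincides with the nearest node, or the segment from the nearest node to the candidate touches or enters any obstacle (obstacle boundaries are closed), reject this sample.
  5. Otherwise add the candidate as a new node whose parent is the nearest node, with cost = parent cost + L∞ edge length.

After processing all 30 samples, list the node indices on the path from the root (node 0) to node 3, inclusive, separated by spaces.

1. q=(1,4) nearest=0 d=3 new=(1,4) → add node 1 parent=0 cost=3
2. q=(33,8) nearest=1 d=32 new=(6,8) → add node 2 parent=1 cost=8
3. q=(33,2) nearest=2 d=27 new=(11,3) → add node 3 parent=2 cost=13
4. q=(27,7) nearest=3 d=16 new=(16,7) → blocked by [12,21]×[6,9], reject
5. q=(5,6) nearest=2 d=2 new=(5,6) → add node 4 parent=2 cost=10
6. q=(25,13) nearest=3 d=14 new=(16,8) → blocked by [12,21]×[6,9], reject
7. q=(35,5) nearest=3 d=24 new=(16,5) → add node 5 parent=3 cost=18
8. q=(24,2) nearest=5 d=8 new=(21,2) → blocked by [19,22]×[0,3], reject
9. q=(18,14) nearest=5 d=9 new=(18,10) → blocked by [12,21]×[6,9], reject
10. q=(30,12) nearest=5 d=14 new=(21,10) → blocked by [12,21]×[6,9], reject
11. q=(21,2) nearest=5 d=5 new=(21,2) → blocked by [19,22]×[0,3], reject
12. q=(18,12) nearest=5 d=7 new=(18,10) → blocked by [12,21]×[6,9], reject
13. q=(24,0) nearest=5 d=8 new=(21,0) → blocked by [19,22]×[0,3], reject
14. q=(14,12) nearest=5 d=7 new=(14,10) → blocked by [12,21]×[6,9], reject
15. q=(12,14) nearest=2 d=6 new=(11,13) → add node 6 parent=2 cost=13
16. q=(23,10) nearest=5 d=7 new=(21,10) → blocked by [12,21]×[6,9], reject
17. q=(0,13) nearest=2 d=6 new=(1,13) → add node 7 parent=2 cost=13
18. q=(29,15) nearest=5 d=13 new=(21,10) → blocked by [12,21]×[6,9], reject
19. q=(23,8) nearest=5 d=7 new=(21,8) → blocked by [12,21]×[6,9], reject
20. q=(1,10) nearest=7 d=3 new=(1,10) → add node 8 parent=7 cost=16
21. q=(36,15) nearest=5 d=20 new=(21,10) → blocked by [12,21]×[6,9], reject
22. q=(25,7) nearest=5 d=9 new=(21,7) → blocked by [12,21]×[6,9], reject
23. q=(8,15) nearest=6 d=3 new=(8,15) → add node 9 parent=6 cost=16
24. q=(1,8) nearest=8 d=2 new=(1,8) → add node 10 parent=8 cost=18
25. q=(9,6) nearest=2 d=3 new=(9,6) → add node 11 parent=2 cost=11
26. q=(37,9) nearest=5 d=21 new=(21,9) → blocked by [12,21]×[6,9], reject
27. q=(14,15) nearest=6 d=3 new=(14,15) → add node 12 parent=6 cost=16
28. q=(29,8) nearest=5 d=13 new=(21,8) → blocked by [12,21]×[6,9], reject
29. q=(21,14) nearest=12 d=7 new=(19,14) → add node 13 parent=12 cost=21
30. q=(16,2) nearest=5 d=3 new=(16,2) → add node 14 parent=5 cost=21

Path: 0 1 2 3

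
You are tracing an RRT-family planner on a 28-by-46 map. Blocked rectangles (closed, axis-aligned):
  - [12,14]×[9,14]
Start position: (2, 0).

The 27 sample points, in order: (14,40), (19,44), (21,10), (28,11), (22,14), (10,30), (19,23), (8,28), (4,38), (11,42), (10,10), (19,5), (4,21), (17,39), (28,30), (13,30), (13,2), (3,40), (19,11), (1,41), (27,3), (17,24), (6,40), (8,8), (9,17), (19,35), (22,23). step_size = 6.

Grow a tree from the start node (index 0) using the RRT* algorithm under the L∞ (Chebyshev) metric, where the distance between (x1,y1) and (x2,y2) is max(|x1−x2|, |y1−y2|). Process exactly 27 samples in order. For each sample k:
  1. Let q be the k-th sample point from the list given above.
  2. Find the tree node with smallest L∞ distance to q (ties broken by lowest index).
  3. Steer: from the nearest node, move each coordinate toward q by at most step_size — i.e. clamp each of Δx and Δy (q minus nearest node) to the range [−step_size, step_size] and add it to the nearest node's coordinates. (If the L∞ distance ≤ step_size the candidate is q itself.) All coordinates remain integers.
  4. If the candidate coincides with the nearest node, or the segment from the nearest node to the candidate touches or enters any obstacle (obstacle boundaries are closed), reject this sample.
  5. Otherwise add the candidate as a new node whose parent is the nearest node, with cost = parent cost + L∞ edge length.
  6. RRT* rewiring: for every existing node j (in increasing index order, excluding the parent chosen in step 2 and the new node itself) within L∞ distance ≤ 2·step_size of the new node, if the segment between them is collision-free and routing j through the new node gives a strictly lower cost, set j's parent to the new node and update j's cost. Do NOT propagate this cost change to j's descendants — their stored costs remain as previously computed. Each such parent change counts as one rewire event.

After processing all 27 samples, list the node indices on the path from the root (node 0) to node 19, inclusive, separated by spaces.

1. q=(14,40) nearest=0 d=40 new=(8,6) → add node 1 parent=0 cost=6
2. q=(19,44) nearest=1 d=38 new=(14,12) → blocked by [12,14]×[9,14], reject
3. q=(21,10) nearest=1 d=13 new=(14,10) → blocked by [12,14]×[9,14], reject
4. q=(28,11) nearest=1 d=20 new=(14,11) → blocked by [12,14]×[9,14], reject
5. q=(22,14) nearest=1 d=14 new=(14,12) → blocked by [12,14]×[9,14], reject
6. q=(10,30) nearest=1 d=24 new=(10,12) → add node 2 parent=1 cost=12
7. q=(19,23) nearest=2 d=11 new=(16,18) → blocked by [12,14]×[9,14], reject
8. q=(8,28) nearest=2 d=16 new=(8,18) → add node 3 parent=2 cost=18
9. q=(4,38) nearest=3 d=20 new=(4,24) → add node 4 parent=3 cost=24
10. q=(11,42) nearest=4 d=18 new=(10,30) → add node 5 parent=4 cost=30
11. q=(10,10) nearest=2 d=2 new=(10,10) → add node 6 parent=2 cost=14
12. q=(19,5) nearest=2 d=9 new=(16,6) → blocked by [12,14]×[9,14], reject
13. q=(4,21) nearest=4 d=3 new=(4,21) → add node 7 parent=4 cost=27
14. q=(17,39) nearest=5 d=9 new=(16,36) → add node 8 parent=5 cost=36
15. q=(28,30) nearest=8 d=12 new=(22,30) → add node 9 parent=8 cost=42
16. q=(13,30) nearest=5 d=3 new=(13,30) → add node 10 parent=5 cost=33
17. q=(13,2) nearest=1 d=5 new=(13,2) → add node 11 parent=1 cost=11
18. q=(3,40) nearest=5 d=10 new=(4,36) → add node 12 parent=5 cost=36
19. q=(19,11) nearest=2 d=9 new=(16,11) → blocked by [12,14]×[9,14], reject
20. q=(1,41) nearest=12 d=5 new=(1,41) → add node 13 parent=12 cost=41
21. q=(27,3) nearest=11 d=14 new=(19,3) → add node 14 parent=11 cost=17
22. q=(17,24) nearest=9 d=6 new=(17,24) → add node 15 parent=9 cost=48
23. q=(6,40) nearest=12 d=4 new=(6,40) → add node 16 parent=12 cost=40
24. q=(8,8) nearest=1 d=2 new=(8,8) → add node 17 parent=1 cost=8; rewire 6→17 (10<14)
25. q=(9,17) nearest=3 d=1 new=(9,17) → add node 18 parent=3 cost=19; rewire 7→18 (24<27); rewire 15→18 (27<48)
26. q=(19,35) nearest=8 d=3 new=(19,35) → add node 19 parent=8 cost=39
27. q=(22,23) nearest=15 d=5 new=(22,23) → add node 20 parent=15 cost=32; rewire 9→20 (39<42)

Path: 0 1 2 3 4 5 8 19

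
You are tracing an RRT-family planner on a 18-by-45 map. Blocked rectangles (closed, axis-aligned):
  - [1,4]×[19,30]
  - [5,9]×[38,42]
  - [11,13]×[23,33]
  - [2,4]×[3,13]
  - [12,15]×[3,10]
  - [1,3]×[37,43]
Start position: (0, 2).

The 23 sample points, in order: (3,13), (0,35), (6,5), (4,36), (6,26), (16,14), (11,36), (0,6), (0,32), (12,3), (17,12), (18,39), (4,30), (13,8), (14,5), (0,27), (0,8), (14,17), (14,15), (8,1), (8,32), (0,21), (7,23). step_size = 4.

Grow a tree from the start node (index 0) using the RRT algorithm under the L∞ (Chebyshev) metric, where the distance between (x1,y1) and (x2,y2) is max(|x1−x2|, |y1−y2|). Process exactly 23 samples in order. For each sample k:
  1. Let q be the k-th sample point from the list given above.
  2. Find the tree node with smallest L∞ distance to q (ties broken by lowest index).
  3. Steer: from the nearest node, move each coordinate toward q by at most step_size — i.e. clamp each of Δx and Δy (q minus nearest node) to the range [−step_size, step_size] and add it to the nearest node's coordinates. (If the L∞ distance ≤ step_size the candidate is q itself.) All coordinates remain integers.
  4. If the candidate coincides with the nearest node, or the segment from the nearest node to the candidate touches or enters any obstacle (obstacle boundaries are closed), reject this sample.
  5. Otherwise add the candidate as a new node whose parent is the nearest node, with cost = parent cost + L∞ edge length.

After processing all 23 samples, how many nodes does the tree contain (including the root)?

Node count: 8

1. q=(3,13) nearest=0 d=11 new=(3,6) → blocked by [2,4]×[3,13], reject
2. q=(0,35) nearest=0 d=33 new=(0,6) → add node 1 parent=0 cost=4
3. q=(6,5) nearest=0 d=6 new=(4,5) → blocked by [2,4]×[3,13], reject
4. q=(4,36) nearest=1 d=30 new=(4,10) → blocked by [2,4]×[3,13], reject
5. q=(6,26) nearest=1 d=20 new=(4,10) → blocked by [2,4]×[3,13], reject
6. q=(16,14) nearest=0 d=16 new=(4,6) → blocked by [2,4]×[3,13], reject
7. q=(11,36) nearest=1 d=30 new=(4,10) → blocked by [2,4]×[3,13], reject
8. q=(0,6) nearest=1 d=0 → coincident, reject
9. q=(0,32) nearest=1 d=26 new=(0,10) → add node 2 parent=1 cost=8
10. q=(12,3) nearest=0 d=12 new=(4,3) → blocked by [2,4]×[3,13], reject
11. q=(17,12) nearest=0 d=17 new=(4,6) → blocked by [2,4]×[3,13], reject
12. q=(18,39) nearest=2 d=29 new=(4,14) → blocked by [2,4]×[3,13], reject
13. q=(4,30) nearest=2 d=20 new=(4,14) → blocked by [2,4]×[3,13], reject
14. q=(13,8) nearest=0 d=13 new=(4,6) → blocked by [2,4]×[3,13], reject
15. q=(14,5) nearest=0 d=14 new=(4,5) → blocked by [2,4]×[3,13], reject
16. q=(0,27) nearest=2 d=17 new=(0,14) → add node 3 parent=2 cost=12
17. q=(0,8) nearest=1 d=2 new=(0,8) → add node 4 parent=1 cost=6
18. q=(14,17) nearest=1 d=14 new=(4,10) → blocked by [2,4]×[3,13], reject
19. q=(14,15) nearest=0 d=14 new=(4,6) → blocked by [2,4]×[3,13], reject
20. q=(8,1) nearest=0 d=8 new=(4,1) → add node 5 parent=0 cost=4
21. q=(8,32) nearest=3 d=18 new=(4,18) → add node 6 parent=3 cost=16
22. q=(0,21) nearest=6 d=4 new=(0,21) → blocked by [1,4]×[19,30], reject
23. q=(7,23) nearest=6 d=5 new=(7,22) → add node 7 parent=6 cost=20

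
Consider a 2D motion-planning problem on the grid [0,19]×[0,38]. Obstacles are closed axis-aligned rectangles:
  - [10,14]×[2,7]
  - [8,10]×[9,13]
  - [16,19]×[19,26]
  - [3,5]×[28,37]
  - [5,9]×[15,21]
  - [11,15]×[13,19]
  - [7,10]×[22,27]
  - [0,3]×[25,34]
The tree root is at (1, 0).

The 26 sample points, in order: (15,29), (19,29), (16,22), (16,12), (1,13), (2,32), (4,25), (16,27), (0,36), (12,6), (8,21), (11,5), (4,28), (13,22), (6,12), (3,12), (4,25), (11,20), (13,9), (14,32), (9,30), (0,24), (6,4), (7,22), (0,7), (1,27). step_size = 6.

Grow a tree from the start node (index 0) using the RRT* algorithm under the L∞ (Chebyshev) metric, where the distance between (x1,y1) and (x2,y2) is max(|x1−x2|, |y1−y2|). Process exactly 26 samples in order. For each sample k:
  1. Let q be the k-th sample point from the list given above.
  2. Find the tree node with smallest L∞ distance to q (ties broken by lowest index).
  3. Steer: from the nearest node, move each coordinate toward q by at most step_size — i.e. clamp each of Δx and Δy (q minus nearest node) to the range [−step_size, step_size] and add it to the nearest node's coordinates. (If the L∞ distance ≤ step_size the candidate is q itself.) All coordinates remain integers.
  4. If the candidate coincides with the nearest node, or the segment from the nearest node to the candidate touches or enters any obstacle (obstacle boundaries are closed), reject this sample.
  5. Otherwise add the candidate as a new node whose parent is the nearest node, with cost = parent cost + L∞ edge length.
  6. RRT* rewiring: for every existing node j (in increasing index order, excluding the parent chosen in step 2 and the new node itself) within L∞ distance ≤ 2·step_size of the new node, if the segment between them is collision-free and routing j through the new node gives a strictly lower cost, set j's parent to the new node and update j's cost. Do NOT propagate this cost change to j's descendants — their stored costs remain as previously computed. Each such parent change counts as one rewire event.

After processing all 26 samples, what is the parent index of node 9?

1. q=(15,29) nearest=0 d=29 new=(7,6) → add node 1 parent=0 cost=6
2. q=(19,29) nearest=1 d=23 new=(13,12) → blocked by [8,10]×[9,13], reject
3. q=(16,22) nearest=1 d=16 new=(13,12) → blocked by [8,10]×[9,13], reject
4. q=(16,12) nearest=1 d=9 new=(13,12) → blocked by [8,10]×[9,13], reject
5. q=(1,13) nearest=1 d=7 new=(1,12) → add node 2 parent=1 cost=12
6. q=(2,32) nearest=2 d=20 new=(2,18) → add node 3 parent=2 cost=18
7. q=(4,25) nearest=3 d=7 new=(4,24) → add node 4 parent=3 cost=24
8. q=(16,27) nearest=4 d=12 new=(10,27) → blocked by [7,10]×[22,27], reject
9. q=(0,36) nearest=4 d=12 new=(0,30) → blocked by [0,3]×[25,34], reject
10. q=(12,6) nearest=1 d=5 new=(12,6) → blocked by [10,14]×[2,7], reject
11. q=(8,21) nearest=4 d=4 new=(8,21) → blocked by [5,9]×[15,21], reject
12. q=(11,5) nearest=1 d=4 new=(11,5) → blocked by [10,14]×[2,7], reject
13. q=(4,28) nearest=4 d=4 new=(4,28) → blocked by [3,5]×[28,37], reject
14. q=(13,22) nearest=4 d=9 new=(10,22) → blocked by [7,10]×[22,27], reject
15. q=(6,12) nearest=2 d=5 new=(6,12) → add node 5 parent=2 cost=17
16. q=(3,12) nearest=2 d=2 new=(3,12) → add node 6 parent=2 cost=14
17. q=(4,25) nearest=4 d=1 new=(4,25) → add node 7 parent=4 cost=25
18. q=(11,20) nearest=4 d=7 new=(10,20) → blocked by [5,9]×[15,21], reject
19. q=(13,9) nearest=1 d=6 new=(13,9) → add node 8 parent=1 cost=12
20. q=(14,32) nearest=4 d=10 new=(10,30) → blocked by [7,10]×[22,27], reject
21. q=(9,30) nearest=7 d=5 new=(9,30) → add node 9 parent=7 cost=30
22. q=(0,24) nearest=4 d=4 new=(0,24) → add node 10 parent=4 cost=28
23. q=(6,4) nearest=1 d=2 new=(6,4) → add node 11 parent=1 cost=8; rewire 5→11 (16<17)
24. q=(7,22) nearest=4 d=3 new=(7,22) → blocked by [7,10]×[22,27], reject
25. q=(0,7) nearest=2 d=5 new=(0,7) → add node 12 parent=2 cost=17
26. q=(1,27) nearest=4 d=3 new=(1,27) → blocked by [0,3]×[25,34], reject

Parent of node 9: 7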